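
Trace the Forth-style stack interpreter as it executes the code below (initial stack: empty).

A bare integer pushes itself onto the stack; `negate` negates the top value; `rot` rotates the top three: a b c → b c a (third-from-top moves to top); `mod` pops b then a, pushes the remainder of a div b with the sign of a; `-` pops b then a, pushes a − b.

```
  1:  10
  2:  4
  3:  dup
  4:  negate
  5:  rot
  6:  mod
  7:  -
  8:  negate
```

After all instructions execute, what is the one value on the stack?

10      [10]
4       [10, 4]
dup     [10, 4, 4]
negate  [10, 4, -4]
rot     [4, -4, 10]
mod     [4, -4]
-       [8]
negate  [-8]

-8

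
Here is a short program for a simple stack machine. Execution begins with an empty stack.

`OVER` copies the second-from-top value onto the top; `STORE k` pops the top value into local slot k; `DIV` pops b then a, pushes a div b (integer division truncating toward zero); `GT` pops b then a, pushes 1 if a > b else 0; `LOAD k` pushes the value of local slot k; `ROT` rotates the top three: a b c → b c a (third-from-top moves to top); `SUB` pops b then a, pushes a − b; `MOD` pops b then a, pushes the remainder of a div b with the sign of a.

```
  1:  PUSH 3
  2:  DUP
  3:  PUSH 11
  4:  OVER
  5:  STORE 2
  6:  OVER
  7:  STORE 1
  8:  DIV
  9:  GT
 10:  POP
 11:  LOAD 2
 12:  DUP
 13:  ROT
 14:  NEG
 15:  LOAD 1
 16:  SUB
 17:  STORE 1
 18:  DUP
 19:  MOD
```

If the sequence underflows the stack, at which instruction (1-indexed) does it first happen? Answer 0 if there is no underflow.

13

PUSH 3  → [3]
DUP     → [3, 3]
PUSH 11 → [3, 3, 11]
OVER    → [3, 3, 11, 3]
STORE 2 → [3, 3, 11]
OVER    → [3, 3, 11, 3]
STORE 1 → [3, 3, 11]
DIV     → [3, 0]
GT      → [1]
POP     → []
LOAD 2  → [3]
DUP     → [3, 3]
ROT  — needs 3 operands, stack has 2 → underflow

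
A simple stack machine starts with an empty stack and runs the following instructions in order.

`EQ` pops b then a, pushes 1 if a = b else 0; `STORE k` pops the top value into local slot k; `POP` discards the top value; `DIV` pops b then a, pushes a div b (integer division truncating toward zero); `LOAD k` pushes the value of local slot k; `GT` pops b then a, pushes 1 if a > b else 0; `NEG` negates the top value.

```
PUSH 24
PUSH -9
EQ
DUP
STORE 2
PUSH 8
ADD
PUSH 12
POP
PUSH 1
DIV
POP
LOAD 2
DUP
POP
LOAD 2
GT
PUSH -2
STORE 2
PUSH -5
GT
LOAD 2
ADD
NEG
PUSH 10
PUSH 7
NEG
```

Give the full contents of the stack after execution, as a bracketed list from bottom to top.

[1, 10, -7]

PUSH 24  [24]
PUSH -9  [24, -9]
EQ       [0]
DUP      [0, 0]
STORE 2  [0]
PUSH 8   [0, 8]
ADD      [8]
PUSH 12  [8, 12]
POP      [8]
PUSH 1   [8, 1]
DIV      [8]
POP      []
LOAD 2   [0]
DUP      [0, 0]
POP      [0]
LOAD 2   [0, 0]
GT       [0]
PUSH -2  [0, -2]
STORE 2  [0]
PUSH -5  [0, -5]
GT       [1]
LOAD 2   [1, -2]
ADD      [-1]
NEG      [1]
PUSH 10  [1, 10]
PUSH 7   [1, 10, 7]
NEG      [1, 10, -7]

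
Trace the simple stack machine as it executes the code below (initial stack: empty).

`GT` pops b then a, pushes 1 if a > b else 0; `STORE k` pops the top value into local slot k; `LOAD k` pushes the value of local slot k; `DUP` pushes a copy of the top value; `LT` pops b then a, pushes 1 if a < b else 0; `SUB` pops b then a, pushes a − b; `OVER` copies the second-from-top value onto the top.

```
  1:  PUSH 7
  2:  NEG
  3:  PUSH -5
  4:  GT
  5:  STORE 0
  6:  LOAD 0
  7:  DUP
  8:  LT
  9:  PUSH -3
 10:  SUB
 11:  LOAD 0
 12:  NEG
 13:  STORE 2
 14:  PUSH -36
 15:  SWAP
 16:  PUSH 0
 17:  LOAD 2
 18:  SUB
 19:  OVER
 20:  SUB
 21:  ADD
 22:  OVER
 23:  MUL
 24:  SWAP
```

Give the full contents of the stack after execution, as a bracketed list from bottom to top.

[0, -36]

PUSH 7   → 7
NEG      → -7
PUSH -5  → -7 -5
GT       → 0
STORE 0  → (empty)
LOAD 0   → 0
DUP      → 0 0
LT       → 0
PUSH -3  → 0 -3
SUB      → 3
LOAD 0   → 3 0
NEG      → 3 0
STORE 2  → 3
PUSH -36 → 3 -36
SWAP     → -36 3
PUSH 0   → -36 3 0
LOAD 2   → -36 3 0 0
SUB      → -36 3 0
OVER     → -36 3 0 3
SUB      → -36 3 -3
ADD      → -36 0
OVER     → -36 0 -36
MUL      → -36 0
SWAP     → 0 -36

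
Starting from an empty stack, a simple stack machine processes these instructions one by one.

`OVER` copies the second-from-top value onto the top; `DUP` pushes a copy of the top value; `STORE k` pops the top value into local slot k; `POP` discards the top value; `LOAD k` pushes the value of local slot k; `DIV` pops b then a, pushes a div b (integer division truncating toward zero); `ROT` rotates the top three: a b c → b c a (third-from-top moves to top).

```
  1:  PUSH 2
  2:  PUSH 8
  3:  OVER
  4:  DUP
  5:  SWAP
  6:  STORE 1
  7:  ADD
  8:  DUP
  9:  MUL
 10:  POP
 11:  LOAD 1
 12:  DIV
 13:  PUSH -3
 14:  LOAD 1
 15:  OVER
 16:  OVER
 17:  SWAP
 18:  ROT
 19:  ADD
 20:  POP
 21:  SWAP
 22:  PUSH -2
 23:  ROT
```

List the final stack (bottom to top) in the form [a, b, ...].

PUSH 2   2
PUSH 8   2 8
OVER     2 8 2
DUP      2 8 2 2
SWAP     2 8 2 2
STORE 1  2 8 2
ADD      2 10
DUP      2 10 10
MUL      2 100
POP      2
LOAD 1   2 2
DIV      1
PUSH -3  1 -3
LOAD 1   1 -3 2
OVER     1 -3 2 -3
OVER     1 -3 2 -3 2
SWAP     1 -3 2 2 -3
ROT      1 -3 2 -3 2
ADD      1 -3 2 -1
POP      1 -3 2
SWAP     1 2 -3
PUSH -2  1 2 -3 -2
ROT      1 -3 -2 2

[1, -3, -2, 2]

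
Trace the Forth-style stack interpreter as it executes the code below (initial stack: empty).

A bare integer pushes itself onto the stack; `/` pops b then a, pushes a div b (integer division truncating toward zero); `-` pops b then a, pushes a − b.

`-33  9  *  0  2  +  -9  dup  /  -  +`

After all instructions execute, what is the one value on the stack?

-33 : [-33]
9   : [-33, 9]
*   : [-297]
0   : [-297, 0]
2   : [-297, 0, 2]
+   : [-297, 2]
-9  : [-297, 2, -9]
dup : [-297, 2, -9, -9]
/   : [-297, 2, 1]
-   : [-297, 1]
+   : [-296]

-296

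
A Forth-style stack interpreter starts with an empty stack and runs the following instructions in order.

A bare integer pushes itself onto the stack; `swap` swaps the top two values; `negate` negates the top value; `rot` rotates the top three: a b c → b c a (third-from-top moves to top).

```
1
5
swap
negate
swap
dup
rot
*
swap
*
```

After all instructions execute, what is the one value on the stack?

1      → [1]
5      → [1, 5]
swap   → [5, 1]
negate → [5, -1]
swap   → [-1, 5]
dup    → [-1, 5, 5]
rot    → [5, 5, -1]
*      → [5, -5]
swap   → [-5, 5]
*      → [-25]

-25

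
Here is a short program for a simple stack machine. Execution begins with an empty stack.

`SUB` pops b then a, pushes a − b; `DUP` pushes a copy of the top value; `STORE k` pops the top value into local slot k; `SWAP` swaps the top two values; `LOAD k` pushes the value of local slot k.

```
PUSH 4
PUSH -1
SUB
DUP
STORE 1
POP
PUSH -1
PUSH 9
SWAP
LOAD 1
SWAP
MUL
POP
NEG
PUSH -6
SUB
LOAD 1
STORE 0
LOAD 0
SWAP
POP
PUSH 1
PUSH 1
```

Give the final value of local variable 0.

5

PUSH 4  -> [4]
PUSH -1 -> [4, -1]
SUB     -> [5]
DUP     -> [5, 5]
STORE 1 -> [5]
POP     -> []
PUSH -1 -> [-1]
PUSH 9  -> [-1, 9]
SWAP    -> [9, -1]
LOAD 1  -> [9, -1, 5]
SWAP    -> [9, 5, -1]
MUL     -> [9, -5]
POP     -> [9]
NEG     -> [-9]
PUSH -6 -> [-9, -6]
SUB     -> [-3]
LOAD 1  -> [-3, 5]
STORE 0 -> [-3]
LOAD 0  -> [-3, 5]
SWAP    -> [5, -3]
POP     -> [5]
PUSH 1  -> [5, 1]
PUSH 1  -> [5, 1, 1]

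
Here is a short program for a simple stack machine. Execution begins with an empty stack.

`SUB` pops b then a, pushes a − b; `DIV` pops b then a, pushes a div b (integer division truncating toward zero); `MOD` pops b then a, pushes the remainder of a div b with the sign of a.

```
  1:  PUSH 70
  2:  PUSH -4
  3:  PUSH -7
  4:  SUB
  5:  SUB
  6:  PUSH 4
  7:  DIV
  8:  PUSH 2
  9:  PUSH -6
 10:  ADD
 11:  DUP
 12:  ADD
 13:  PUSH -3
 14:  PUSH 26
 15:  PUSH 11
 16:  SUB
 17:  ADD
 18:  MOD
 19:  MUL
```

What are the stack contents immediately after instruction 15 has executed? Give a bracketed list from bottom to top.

[16, -8, -3, 26, 11]

PUSH 70  [70]
PUSH -4  [70, -4]
PUSH -7  [70, -4, -7]
SUB      [70, 3]
SUB      [67]
PUSH 4   [67, 4]
DIV      [16]
PUSH 2   [16, 2]
PUSH -6  [16, 2, -6]
ADD      [16, -4]
DUP      [16, -4, -4]
ADD      [16, -8]
PUSH -3  [16, -8, -3]
PUSH 26  [16, -8, -3, 26]
PUSH 11  [16, -8, -3, 26, 11]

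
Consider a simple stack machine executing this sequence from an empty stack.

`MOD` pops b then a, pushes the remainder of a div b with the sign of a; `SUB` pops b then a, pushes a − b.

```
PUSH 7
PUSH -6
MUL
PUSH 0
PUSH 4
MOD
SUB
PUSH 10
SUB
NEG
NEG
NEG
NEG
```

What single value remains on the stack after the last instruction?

PUSH 7  -> 7
PUSH -6 -> 7 -6
MUL     -> -42
PUSH 0  -> -42 0
PUSH 4  -> -42 0 4
MOD     -> -42 0
SUB     -> -42
PUSH 10 -> -42 10
SUB     -> -52
NEG     -> 52
NEG     -> -52
NEG     -> 52
NEG     -> -52

-52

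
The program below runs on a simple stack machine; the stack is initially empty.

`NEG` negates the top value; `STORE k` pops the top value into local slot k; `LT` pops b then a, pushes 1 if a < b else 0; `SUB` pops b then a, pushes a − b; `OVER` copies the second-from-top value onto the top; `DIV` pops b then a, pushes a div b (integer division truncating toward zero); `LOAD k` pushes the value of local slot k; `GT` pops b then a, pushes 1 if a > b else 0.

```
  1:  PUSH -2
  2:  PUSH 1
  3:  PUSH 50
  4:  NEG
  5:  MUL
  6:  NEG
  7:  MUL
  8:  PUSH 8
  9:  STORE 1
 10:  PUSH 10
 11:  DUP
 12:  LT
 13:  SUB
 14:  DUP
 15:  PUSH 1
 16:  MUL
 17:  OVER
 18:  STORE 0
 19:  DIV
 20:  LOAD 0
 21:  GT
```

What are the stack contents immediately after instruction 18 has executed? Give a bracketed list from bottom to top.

PUSH -2 : -2
PUSH 1  : -2 1
PUSH 50 : -2 1 50
NEG     : -2 1 -50
MUL     : -2 -50
NEG     : -2 50
MUL     : -100
PUSH 8  : -100 8
STORE 1 : -100
PUSH 10 : -100 10
DUP     : -100 10 10
LT      : -100 0
SUB     : -100
DUP     : -100 -100
PUSH 1  : -100 -100 1
MUL     : -100 -100
OVER    : -100 -100 -100
STORE 0 : -100 -100

[-100, -100]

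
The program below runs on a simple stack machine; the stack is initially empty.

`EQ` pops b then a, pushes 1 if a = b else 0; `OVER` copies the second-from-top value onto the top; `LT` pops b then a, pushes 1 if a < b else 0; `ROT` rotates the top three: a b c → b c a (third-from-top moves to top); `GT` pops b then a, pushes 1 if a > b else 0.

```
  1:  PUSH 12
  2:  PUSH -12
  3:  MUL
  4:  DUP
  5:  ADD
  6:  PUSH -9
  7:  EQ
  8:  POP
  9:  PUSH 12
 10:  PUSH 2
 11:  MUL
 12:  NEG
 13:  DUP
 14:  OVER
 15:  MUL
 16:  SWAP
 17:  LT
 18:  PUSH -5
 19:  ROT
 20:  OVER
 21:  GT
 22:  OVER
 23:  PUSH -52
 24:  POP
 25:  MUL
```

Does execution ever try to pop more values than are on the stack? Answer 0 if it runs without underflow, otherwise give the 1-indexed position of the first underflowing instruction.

PUSH 12  -> [12]
PUSH -12 -> [12, -12]
MUL      -> [-144]
DUP      -> [-144, -144]
ADD      -> [-288]
PUSH -9  -> [-288, -9]
EQ       -> [0]
POP      -> []
PUSH 12  -> [12]
PUSH 2   -> [12, 2]
MUL      -> [24]
NEG      -> [-24]
DUP      -> [-24, -24]
OVER     -> [-24, -24, -24]
MUL      -> [-24, 576]
SWAP     -> [576, -24]
LT       -> [0]
PUSH -5  -> [0, -5]
ROT  — needs 3 operands, stack has 2 → underflow

19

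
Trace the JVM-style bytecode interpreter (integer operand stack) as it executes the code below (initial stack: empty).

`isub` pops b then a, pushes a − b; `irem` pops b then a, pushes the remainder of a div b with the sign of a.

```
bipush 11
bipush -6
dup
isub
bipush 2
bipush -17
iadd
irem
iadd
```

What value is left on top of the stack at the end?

11

bipush 11  -> 11
bipush -6  -> 11 -6
dup        -> 11 -6 -6
isub       -> 11 0
bipush 2   -> 11 0 2
bipush -17 -> 11 0 2 -17
iadd       -> 11 0 -15
irem       -> 11 0
iadd       -> 11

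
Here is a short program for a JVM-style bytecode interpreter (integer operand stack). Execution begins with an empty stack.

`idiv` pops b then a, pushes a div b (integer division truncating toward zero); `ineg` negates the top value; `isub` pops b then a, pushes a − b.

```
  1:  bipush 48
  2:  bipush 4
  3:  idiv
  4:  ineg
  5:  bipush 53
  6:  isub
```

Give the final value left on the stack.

-65

bipush 48  48
bipush 4   48 4
idiv       12
ineg       -12
bipush 53  -12 53
isub       -65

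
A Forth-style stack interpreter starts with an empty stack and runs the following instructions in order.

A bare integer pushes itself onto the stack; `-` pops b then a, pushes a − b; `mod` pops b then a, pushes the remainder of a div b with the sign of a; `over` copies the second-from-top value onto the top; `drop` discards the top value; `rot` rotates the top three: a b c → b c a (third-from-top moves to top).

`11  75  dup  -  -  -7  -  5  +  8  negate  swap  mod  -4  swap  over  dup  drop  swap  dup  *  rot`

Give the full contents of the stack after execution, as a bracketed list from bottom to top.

11     -> 11
75     -> 11 75
dup    -> 11 75 75
-      -> 11 0
-      -> 11
-7     -> 11 -7
-      -> 18
5      -> 18 5
+      -> 23
8      -> 23 8
negate -> 23 -8
swap   -> -8 23
mod    -> -8
-4     -> -8 -4
swap   -> -4 -8
over   -> -4 -8 -4
dup    -> -4 -8 -4 -4
drop   -> -4 -8 -4
swap   -> -4 -4 -8
dup    -> -4 -4 -8 -8
*      -> -4 -4 64
rot    -> -4 64 -4

[-4, 64, -4]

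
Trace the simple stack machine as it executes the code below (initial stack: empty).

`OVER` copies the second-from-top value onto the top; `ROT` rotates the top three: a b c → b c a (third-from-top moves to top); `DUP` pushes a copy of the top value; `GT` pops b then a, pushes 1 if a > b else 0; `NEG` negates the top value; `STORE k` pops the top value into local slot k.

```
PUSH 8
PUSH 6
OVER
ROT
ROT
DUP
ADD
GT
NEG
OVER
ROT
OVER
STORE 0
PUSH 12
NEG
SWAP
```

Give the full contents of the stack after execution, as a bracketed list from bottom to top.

[0, 8, -12, 8]

PUSH 8  -> [8]
PUSH 6  -> [8, 6]
OVER    -> [8, 6, 8]
ROT     -> [6, 8, 8]
ROT     -> [8, 8, 6]
DUP     -> [8, 8, 6, 6]
ADD     -> [8, 8, 12]
GT      -> [8, 0]
NEG     -> [8, 0]
OVER    -> [8, 0, 8]
ROT     -> [0, 8, 8]
OVER    -> [0, 8, 8, 8]
STORE 0 -> [0, 8, 8]
PUSH 12 -> [0, 8, 8, 12]
NEG     -> [0, 8, 8, -12]
SWAP    -> [0, 8, -12, 8]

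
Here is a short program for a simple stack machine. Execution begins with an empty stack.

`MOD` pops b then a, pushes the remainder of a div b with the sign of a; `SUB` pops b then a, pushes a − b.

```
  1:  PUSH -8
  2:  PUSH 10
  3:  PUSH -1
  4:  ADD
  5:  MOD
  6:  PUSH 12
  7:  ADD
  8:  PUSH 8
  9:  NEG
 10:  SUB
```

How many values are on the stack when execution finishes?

PUSH -8 -> -8
PUSH 10 -> -8 10
PUSH -1 -> -8 10 -1
ADD     -> -8 9
MOD     -> -8
PUSH 12 -> -8 12
ADD     -> 4
PUSH 8  -> 4 8
NEG     -> 4 -8
SUB     -> 12

1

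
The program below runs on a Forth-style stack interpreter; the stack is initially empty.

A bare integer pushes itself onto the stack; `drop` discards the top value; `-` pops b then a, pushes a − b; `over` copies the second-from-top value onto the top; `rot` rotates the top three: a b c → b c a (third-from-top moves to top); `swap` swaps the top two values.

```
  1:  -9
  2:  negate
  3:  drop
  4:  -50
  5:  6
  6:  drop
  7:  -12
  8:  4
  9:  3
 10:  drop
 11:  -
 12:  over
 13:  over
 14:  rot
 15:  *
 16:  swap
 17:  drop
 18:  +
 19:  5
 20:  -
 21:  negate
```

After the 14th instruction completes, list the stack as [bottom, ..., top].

[-50, -50, -16, -16]

-9      -9
negate  9
drop    (empty)
-50     -50
6       -50 6
drop    -50
-12     -50 -12
4       -50 -12 4
3       -50 -12 4 3
drop    -50 -12 4
-       -50 -16
over    -50 -16 -50
over    -50 -16 -50 -16
rot     -50 -50 -16 -16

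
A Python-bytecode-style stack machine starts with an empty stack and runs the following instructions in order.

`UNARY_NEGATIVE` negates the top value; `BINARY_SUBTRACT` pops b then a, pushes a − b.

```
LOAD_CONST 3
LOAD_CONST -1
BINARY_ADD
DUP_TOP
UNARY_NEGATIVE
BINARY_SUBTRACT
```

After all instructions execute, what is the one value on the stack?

4

LOAD_CONST 3    -> 3
LOAD_CONST -1   -> 3 -1
BINARY_ADD      -> 2
DUP_TOP         -> 2 2
UNARY_NEGATIVE  -> 2 -2
BINARY_SUBTRACT -> 4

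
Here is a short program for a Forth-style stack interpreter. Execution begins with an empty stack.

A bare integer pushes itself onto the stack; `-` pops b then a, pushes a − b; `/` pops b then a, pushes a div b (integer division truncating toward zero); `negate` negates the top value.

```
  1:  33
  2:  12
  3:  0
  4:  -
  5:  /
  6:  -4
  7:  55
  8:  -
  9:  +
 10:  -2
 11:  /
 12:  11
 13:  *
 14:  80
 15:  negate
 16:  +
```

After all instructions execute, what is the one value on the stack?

228

33     : 33
12     : 33 12
0      : 33 12 0
-      : 33 12
/      : 2
-4     : 2 -4
55     : 2 -4 55
-      : 2 -59
+      : -57
-2     : -57 -2
/      : 28
11     : 28 11
*      : 308
80     : 308 80
negate : 308 -80
+      : 228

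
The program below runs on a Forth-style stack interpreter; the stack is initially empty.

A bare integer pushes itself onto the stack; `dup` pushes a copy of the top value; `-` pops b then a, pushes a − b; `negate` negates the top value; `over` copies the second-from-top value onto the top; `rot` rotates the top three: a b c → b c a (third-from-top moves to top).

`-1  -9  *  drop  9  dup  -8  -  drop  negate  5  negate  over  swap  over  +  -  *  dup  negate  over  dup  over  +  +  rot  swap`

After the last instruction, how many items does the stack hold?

3

-1     -> -1
-9     -> -1 -9
*      -> 9
drop   -> (empty)
9      -> 9
dup    -> 9 9
-8     -> 9 9 -8
-      -> 9 17
drop   -> 9
negate -> -9
5      -> -9 5
negate -> -9 -5
over   -> -9 -5 -9
swap   -> -9 -9 -5
over   -> -9 -9 -5 -9
+      -> -9 -9 -14
-      -> -9 5
*      -> -45
dup    -> -45 -45
negate -> -45 45
over   -> -45 45 -45
dup    -> -45 45 -45 -45
over   -> -45 45 -45 -45 -45
+      -> -45 45 -45 -90
+      -> -45 45 -135
rot    -> 45 -135 -45
swap   -> 45 -45 -135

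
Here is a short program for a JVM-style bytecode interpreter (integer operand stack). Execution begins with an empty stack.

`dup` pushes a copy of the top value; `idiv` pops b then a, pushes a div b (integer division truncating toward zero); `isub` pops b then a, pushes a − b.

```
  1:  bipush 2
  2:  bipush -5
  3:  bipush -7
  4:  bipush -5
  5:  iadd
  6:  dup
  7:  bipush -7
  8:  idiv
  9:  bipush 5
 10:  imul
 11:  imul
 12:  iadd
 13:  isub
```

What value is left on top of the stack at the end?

bipush 2  → 2
bipush -5 → 2 -5
bipush -7 → 2 -5 -7
bipush -5 → 2 -5 -7 -5
iadd      → 2 -5 -12
dup       → 2 -5 -12 -12
bipush -7 → 2 -5 -12 -12 -7
idiv      → 2 -5 -12 1
bipush 5  → 2 -5 -12 1 5
imul      → 2 -5 -12 5
imul      → 2 -5 -60
iadd      → 2 -65
isub      → 67

67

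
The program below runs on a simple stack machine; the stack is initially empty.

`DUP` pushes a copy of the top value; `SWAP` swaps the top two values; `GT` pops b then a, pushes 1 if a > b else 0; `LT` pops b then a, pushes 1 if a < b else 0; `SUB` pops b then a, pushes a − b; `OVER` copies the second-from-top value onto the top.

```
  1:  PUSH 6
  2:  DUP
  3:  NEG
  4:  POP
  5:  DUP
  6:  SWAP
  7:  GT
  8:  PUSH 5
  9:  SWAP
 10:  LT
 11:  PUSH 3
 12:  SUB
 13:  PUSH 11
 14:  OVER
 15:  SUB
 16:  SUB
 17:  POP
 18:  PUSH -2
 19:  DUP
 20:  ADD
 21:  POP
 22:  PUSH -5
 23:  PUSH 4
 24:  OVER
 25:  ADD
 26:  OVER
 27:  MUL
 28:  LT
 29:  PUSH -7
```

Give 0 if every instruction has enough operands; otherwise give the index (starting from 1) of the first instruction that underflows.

PUSH 6  -> [6]
DUP     -> [6, 6]
NEG     -> [6, -6]
POP     -> [6]
DUP     -> [6, 6]
SWAP    -> [6, 6]
GT      -> [0]
PUSH 5  -> [0, 5]
SWAP    -> [5, 0]
LT      -> [0]
PUSH 3  -> [0, 3]
SUB     -> [-3]
PUSH 11 -> [-3, 11]
OVER    -> [-3, 11, -3]
SUB     -> [-3, 14]
SUB     -> [-17]
POP     -> []
PUSH -2 -> [-2]
DUP     -> [-2, -2]
ADD     -> [-4]
POP     -> []
PUSH -5 -> [-5]
PUSH 4  -> [-5, 4]
OVER    -> [-5, 4, -5]
ADD     -> [-5, -1]
OVER    -> [-5, -1, -5]
MUL     -> [-5, 5]
LT      -> [1]
PUSH -7 -> [1, -7]

0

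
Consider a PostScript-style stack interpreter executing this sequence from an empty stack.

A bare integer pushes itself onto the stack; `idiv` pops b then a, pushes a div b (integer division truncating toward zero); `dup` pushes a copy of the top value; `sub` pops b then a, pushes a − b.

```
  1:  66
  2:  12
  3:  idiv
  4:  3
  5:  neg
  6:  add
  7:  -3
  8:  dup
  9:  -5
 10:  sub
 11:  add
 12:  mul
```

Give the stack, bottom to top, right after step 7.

66   -> [66]
12   -> [66, 12]
idiv -> [5]
3    -> [5, 3]
neg  -> [5, -3]
add  -> [2]
-3   -> [2, -3]

[2, -3]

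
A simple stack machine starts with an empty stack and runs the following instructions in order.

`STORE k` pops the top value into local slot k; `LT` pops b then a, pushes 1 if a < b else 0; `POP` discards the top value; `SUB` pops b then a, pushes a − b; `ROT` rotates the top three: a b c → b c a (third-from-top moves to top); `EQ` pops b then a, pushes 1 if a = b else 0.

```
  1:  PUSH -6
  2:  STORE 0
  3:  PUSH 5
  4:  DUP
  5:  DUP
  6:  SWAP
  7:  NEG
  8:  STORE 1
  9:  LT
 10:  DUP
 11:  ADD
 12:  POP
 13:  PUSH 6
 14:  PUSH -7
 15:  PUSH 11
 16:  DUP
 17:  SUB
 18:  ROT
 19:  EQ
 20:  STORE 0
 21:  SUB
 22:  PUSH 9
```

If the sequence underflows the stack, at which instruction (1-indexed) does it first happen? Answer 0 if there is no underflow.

21

PUSH -6  -6
STORE 0  (empty)
PUSH 5   5
DUP      5 5
DUP      5 5 5
SWAP     5 5 5
NEG      5 5 -5
STORE 1  5 5
LT       0
DUP      0 0
ADD      0
POP      (empty)
PUSH 6   6
PUSH -7  6 -7
PUSH 11  6 -7 11
DUP      6 -7 11 11
SUB      6 -7 0
ROT      -7 0 6
EQ       -7 0
STORE 0  -7
SUB  — needs 2 operands, stack has 1 → underflow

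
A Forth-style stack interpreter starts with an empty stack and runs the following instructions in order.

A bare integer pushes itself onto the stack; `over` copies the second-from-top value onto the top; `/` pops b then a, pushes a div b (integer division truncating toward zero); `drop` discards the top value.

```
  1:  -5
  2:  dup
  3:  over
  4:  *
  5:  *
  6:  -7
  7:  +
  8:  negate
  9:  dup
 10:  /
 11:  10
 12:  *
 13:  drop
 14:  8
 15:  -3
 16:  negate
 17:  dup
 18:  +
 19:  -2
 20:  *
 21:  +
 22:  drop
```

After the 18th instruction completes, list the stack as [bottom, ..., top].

[8, 6]

-5     : -5
dup    : -5 -5
over   : -5 -5 -5
*      : -5 25
*      : -125
-7     : -125 -7
+      : -132
negate : 132
dup    : 132 132
/      : 1
10     : 1 10
*      : 10
drop   : (empty)
8      : 8
-3     : 8 -3
negate : 8 3
dup    : 8 3 3
+      : 8 6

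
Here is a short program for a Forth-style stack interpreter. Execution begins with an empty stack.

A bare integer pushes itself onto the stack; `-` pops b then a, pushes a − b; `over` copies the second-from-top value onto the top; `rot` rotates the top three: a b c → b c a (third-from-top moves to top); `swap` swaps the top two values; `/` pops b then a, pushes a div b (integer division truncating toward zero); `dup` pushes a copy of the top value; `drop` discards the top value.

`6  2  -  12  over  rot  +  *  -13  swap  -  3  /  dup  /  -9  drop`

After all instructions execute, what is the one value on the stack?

6    : [6]
2    : [6, 2]
-    : [4]
12   : [4, 12]
over : [4, 12, 4]
rot  : [12, 4, 4]
+    : [12, 8]
*    : [96]
-13  : [96, -13]
swap : [-13, 96]
-    : [-109]
3    : [-109, 3]
/    : [-36]
dup  : [-36, -36]
/    : [1]
-9   : [1, -9]
drop : [1]

1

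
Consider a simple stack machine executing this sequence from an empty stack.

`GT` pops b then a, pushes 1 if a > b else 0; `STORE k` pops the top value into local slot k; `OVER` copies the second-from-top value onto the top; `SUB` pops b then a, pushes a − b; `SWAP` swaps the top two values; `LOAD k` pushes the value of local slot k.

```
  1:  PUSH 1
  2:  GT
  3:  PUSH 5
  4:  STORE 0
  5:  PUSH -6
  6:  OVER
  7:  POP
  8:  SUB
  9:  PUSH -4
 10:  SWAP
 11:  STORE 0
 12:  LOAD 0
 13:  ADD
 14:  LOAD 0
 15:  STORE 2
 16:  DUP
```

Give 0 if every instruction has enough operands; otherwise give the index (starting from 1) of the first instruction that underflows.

2

PUSH 1 : 1
GT  — needs 2 operands, stack has 1 → underflow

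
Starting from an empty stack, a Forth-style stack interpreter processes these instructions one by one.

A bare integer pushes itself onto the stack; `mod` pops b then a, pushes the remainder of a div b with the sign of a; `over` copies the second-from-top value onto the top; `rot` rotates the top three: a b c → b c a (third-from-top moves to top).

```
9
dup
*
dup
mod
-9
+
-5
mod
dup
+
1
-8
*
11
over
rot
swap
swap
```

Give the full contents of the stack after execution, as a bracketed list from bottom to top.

9    -> 9
dup  -> 9 9
*    -> 81
dup  -> 81 81
mod  -> 0
-9   -> 0 -9
+    -> -9
-5   -> -9 -5
mod  -> -4
dup  -> -4 -4
+    -> -8
1    -> -8 1
-8   -> -8 1 -8
*    -> -8 -8
11   -> -8 -8 11
over -> -8 -8 11 -8
rot  -> -8 11 -8 -8
swap -> -8 11 -8 -8
swap -> -8 11 -8 -8

[-8, 11, -8, -8]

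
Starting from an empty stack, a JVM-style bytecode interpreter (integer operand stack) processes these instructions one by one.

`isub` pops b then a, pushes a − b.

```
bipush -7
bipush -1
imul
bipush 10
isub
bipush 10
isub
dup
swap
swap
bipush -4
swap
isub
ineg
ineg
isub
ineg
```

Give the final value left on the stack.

22

bipush -7  -7
bipush -1  -7 -1
imul       7
bipush 10  7 10
isub       -3
bipush 10  -3 10
isub       -13
dup        -13 -13
swap       -13 -13
swap       -13 -13
bipush -4  -13 -13 -4
swap       -13 -4 -13
isub       -13 9
ineg       -13 -9
ineg       -13 9
isub       -22
ineg       22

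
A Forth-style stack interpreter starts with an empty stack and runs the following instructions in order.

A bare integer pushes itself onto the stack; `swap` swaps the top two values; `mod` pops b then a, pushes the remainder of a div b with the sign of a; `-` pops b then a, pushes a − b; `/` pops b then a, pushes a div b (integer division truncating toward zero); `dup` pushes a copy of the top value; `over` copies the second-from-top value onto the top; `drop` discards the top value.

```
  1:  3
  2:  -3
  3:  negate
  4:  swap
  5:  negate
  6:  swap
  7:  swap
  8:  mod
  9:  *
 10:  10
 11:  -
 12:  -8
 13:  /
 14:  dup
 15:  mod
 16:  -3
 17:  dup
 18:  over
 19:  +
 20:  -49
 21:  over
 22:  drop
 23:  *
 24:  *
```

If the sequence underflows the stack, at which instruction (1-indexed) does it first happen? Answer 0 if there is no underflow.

9

3      → 3
-3     → 3 -3
negate → 3 3
swap   → 3 3
negate → 3 -3
swap   → -3 3
swap   → 3 -3
mod    → 0
*  — needs 2 operands, stack has 1 → underflow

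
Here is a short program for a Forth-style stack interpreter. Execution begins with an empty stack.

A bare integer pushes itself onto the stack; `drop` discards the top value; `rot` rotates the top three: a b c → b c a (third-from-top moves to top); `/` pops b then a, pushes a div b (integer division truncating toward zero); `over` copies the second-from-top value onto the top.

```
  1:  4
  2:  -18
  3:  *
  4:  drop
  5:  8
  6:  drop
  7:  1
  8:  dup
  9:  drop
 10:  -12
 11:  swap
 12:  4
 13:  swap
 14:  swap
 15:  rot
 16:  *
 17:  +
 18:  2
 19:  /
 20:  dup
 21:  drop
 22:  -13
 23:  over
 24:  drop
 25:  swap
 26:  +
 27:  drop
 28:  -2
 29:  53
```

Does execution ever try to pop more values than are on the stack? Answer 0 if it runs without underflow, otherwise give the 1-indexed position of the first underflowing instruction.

0

4    -> [4]
-18  -> [4, -18]
*    -> [-72]
drop -> []
8    -> [8]
drop -> []
1    -> [1]
dup  -> [1, 1]
drop -> [1]
-12  -> [1, -12]
swap -> [-12, 1]
4    -> [-12, 1, 4]
swap -> [-12, 4, 1]
swap -> [-12, 1, 4]
rot  -> [1, 4, -12]
*    -> [1, -48]
+    -> [-47]
2    -> [-47, 2]
/    -> [-23]
dup  -> [-23, -23]
drop -> [-23]
-13  -> [-23, -13]
over -> [-23, -13, -23]
drop -> [-23, -13]
swap -> [-13, -23]
+    -> [-36]
drop -> []
-2   -> [-2]
53   -> [-2, 53]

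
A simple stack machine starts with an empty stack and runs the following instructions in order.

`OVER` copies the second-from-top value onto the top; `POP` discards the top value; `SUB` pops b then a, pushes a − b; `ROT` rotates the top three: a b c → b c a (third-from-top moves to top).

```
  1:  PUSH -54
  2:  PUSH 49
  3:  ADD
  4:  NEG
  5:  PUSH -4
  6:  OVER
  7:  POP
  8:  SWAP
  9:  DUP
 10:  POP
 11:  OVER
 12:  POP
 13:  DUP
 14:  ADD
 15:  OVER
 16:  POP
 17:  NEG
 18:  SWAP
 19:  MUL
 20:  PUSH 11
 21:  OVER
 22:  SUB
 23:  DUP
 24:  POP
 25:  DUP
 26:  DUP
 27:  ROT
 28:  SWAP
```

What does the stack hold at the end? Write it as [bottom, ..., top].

PUSH -54  -54
PUSH 49   -54 49
ADD       -5
NEG       5
PUSH -4   5 -4
OVER      5 -4 5
POP       5 -4
SWAP      -4 5
DUP       -4 5 5
POP       -4 5
OVER      -4 5 -4
POP       -4 5
DUP       -4 5 5
ADD       -4 10
OVER      -4 10 -4
POP       -4 10
NEG       -4 -10
SWAP      -10 -4
MUL       40
PUSH 11   40 11
OVER      40 11 40
SUB       40 -29
DUP       40 -29 -29
POP       40 -29
DUP       40 -29 -29
DUP       40 -29 -29 -29
ROT       40 -29 -29 -29
SWAP      40 -29 -29 -29

[40, -29, -29, -29]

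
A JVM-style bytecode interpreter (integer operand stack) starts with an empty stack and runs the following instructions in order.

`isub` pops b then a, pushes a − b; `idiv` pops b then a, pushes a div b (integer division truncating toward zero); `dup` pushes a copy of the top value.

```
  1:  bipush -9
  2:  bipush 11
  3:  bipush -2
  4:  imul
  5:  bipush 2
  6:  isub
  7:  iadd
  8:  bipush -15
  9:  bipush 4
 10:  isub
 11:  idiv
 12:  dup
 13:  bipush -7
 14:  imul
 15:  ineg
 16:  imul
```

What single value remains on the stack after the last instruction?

7

bipush -9  -> [-9]
bipush 11  -> [-9, 11]
bipush -2  -> [-9, 11, -2]
imul       -> [-9, -22]
bipush 2   -> [-9, -22, 2]
isub       -> [-9, -24]
iadd       -> [-33]
bipush -15 -> [-33, -15]
bipush 4   -> [-33, -15, 4]
isub       -> [-33, -19]
idiv       -> [1]
dup        -> [1, 1]
bipush -7  -> [1, 1, -7]
imul       -> [1, -7]
ineg       -> [1, 7]
imul       -> [7]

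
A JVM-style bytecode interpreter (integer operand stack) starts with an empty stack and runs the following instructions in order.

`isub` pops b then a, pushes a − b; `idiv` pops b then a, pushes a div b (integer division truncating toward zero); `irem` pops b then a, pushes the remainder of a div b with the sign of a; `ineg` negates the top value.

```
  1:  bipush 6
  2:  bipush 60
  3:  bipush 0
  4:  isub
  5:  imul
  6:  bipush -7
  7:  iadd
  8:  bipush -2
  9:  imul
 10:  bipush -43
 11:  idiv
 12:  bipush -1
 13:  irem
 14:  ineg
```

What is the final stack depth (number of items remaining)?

bipush 6   -> [6]
bipush 60  -> [6, 60]
bipush 0   -> [6, 60, 0]
isub       -> [6, 60]
imul       -> [360]
bipush -7  -> [360, -7]
iadd       -> [353]
bipush -2  -> [353, -2]
imul       -> [-706]
bipush -43 -> [-706, -43]
idiv       -> [16]
bipush -1  -> [16, -1]
irem       -> [0]
ineg       -> [0]

1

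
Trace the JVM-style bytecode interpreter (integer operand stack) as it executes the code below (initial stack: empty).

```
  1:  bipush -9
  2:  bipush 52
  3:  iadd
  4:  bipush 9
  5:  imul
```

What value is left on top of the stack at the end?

387

bipush -9  -9
bipush 52  -9 52
iadd       43
bipush 9   43 9
imul       387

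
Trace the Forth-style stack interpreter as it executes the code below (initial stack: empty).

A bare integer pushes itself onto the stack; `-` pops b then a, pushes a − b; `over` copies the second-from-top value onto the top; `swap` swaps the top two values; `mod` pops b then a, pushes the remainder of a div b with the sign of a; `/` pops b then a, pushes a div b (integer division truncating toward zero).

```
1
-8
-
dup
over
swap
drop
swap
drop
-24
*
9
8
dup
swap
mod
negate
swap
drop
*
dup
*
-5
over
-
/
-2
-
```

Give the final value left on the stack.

2

1      → [1]
-8     → [1, -8]
-      → [9]
dup    → [9, 9]
over   → [9, 9, 9]
swap   → [9, 9, 9]
drop   → [9, 9]
swap   → [9, 9]
drop   → [9]
-24    → [9, -24]
*      → [-216]
9      → [-216, 9]
8      → [-216, 9, 8]
dup    → [-216, 9, 8, 8]
swap   → [-216, 9, 8, 8]
mod    → [-216, 9, 0]
negate → [-216, 9, 0]
swap   → [-216, 0, 9]
drop   → [-216, 0]
*      → [0]
dup    → [0, 0]
*      → [0]
-5     → [0, -5]
over   → [0, -5, 0]
-      → [0, -5]
/      → [0]
-2     → [0, -2]
-      → [2]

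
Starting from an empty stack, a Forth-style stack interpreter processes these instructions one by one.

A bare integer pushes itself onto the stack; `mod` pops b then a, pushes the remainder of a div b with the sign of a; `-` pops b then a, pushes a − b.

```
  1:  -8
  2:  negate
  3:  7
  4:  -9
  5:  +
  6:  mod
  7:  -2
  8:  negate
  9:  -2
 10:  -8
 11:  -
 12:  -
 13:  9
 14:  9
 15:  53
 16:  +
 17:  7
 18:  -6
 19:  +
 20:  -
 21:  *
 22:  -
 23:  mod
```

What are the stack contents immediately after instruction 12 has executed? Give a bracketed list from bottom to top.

[0, -4]

-8     : [-8]
negate : [8]
7      : [8, 7]
-9     : [8, 7, -9]
+      : [8, -2]
mod    : [0]
-2     : [0, -2]
negate : [0, 2]
-2     : [0, 2, -2]
-8     : [0, 2, -2, -8]
-      : [0, 2, 6]
-      : [0, -4]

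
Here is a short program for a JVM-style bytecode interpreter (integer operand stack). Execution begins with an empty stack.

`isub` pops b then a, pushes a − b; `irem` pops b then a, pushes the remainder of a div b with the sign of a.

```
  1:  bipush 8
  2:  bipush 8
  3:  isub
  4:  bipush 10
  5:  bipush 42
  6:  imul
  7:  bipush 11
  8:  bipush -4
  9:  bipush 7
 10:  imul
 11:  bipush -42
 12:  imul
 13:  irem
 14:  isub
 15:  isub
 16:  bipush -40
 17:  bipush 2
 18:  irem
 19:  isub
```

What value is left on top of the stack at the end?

-409

bipush 8   → 8
bipush 8   → 8 8
isub       → 0
bipush 10  → 0 10
bipush 42  → 0 10 42
imul       → 0 420
bipush 11  → 0 420 11
bipush -4  → 0 420 11 -4
bipush 7   → 0 420 11 -4 7
imul       → 0 420 11 -28
bipush -42 → 0 420 11 -28 -42
imul       → 0 420 11 1176
irem       → 0 420 11
isub       → 0 409
isub       → -409
bipush -40 → -409 -40
bipush 2   → -409 -40 2
irem       → -409 0
isub       → -409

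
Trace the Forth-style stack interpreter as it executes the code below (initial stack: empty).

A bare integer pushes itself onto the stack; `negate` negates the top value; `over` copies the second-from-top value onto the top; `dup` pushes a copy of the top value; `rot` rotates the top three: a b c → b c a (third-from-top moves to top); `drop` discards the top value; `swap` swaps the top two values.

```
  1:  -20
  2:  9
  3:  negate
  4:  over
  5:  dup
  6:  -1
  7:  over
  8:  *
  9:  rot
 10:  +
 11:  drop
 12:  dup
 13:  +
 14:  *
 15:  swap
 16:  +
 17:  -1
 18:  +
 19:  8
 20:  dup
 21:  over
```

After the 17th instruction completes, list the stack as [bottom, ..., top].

-20    → [-20]
9      → [-20, 9]
negate → [-20, -9]
over   → [-20, -9, -20]
dup    → [-20, -9, -20, -20]
-1     → [-20, -9, -20, -20, -1]
over   → [-20, -9, -20, -20, -1, -20]
*      → [-20, -9, -20, -20, 20]
rot    → [-20, -9, -20, 20, -20]
+      → [-20, -9, -20, 0]
drop   → [-20, -9, -20]
dup    → [-20, -9, -20, -20]
+      → [-20, -9, -40]
*      → [-20, 360]
swap   → [360, -20]
+      → [340]
-1     → [340, -1]

[340, -1]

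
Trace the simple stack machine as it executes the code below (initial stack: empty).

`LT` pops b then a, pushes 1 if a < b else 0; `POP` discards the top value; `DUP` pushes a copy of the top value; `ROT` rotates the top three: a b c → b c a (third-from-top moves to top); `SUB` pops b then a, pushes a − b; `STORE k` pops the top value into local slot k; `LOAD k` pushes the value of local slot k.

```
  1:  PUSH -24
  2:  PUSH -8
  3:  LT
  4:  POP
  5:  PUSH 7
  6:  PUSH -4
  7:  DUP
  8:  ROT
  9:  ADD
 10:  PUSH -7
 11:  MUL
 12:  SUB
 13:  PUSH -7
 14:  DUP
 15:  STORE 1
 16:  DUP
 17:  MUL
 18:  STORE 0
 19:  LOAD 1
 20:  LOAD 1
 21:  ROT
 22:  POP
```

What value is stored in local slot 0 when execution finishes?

49

PUSH -24 -> [-24]
PUSH -8  -> [-24, -8]
LT       -> [1]
POP      -> []
PUSH 7   -> [7]
PUSH -4  -> [7, -4]
DUP      -> [7, -4, -4]
ROT      -> [-4, -4, 7]
ADD      -> [-4, 3]
PUSH -7  -> [-4, 3, -7]
MUL      -> [-4, -21]
SUB      -> [17]
PUSH -7  -> [17, -7]
DUP      -> [17, -7, -7]
STORE 1  -> [17, -7]
DUP      -> [17, -7, -7]
MUL      -> [17, 49]
STORE 0  -> [17]
LOAD 1   -> [17, -7]
LOAD 1   -> [17, -7, -7]
ROT      -> [-7, -7, 17]
POP      -> [-7, -7]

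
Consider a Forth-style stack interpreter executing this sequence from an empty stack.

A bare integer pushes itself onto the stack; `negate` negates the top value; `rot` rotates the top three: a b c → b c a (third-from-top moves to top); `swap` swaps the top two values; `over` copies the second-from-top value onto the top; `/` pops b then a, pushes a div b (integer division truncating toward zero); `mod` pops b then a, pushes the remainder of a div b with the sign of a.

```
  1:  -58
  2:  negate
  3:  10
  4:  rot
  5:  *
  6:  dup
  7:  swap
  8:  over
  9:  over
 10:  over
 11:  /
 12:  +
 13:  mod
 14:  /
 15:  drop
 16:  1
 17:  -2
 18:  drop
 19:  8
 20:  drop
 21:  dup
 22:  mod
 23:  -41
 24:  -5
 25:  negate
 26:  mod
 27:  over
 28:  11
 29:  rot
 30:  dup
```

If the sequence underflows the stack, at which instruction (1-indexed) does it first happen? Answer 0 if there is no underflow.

-58    → -58
negate → 58
10     → 58 10
rot  — needs 3 operands, stack has 2 → underflow

4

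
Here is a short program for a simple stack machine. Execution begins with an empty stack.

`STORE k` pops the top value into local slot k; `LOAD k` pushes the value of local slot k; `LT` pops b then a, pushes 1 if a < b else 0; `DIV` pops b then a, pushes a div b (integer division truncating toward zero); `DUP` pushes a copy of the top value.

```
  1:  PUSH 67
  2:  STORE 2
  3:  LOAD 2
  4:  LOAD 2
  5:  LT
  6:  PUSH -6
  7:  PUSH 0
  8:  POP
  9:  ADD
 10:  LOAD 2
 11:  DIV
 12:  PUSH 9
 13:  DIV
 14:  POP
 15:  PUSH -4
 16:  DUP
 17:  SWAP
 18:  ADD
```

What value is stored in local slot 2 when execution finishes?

PUSH 67 -> 67
STORE 2 -> (empty)
LOAD 2  -> 67
LOAD 2  -> 67 67
LT      -> 0
PUSH -6 -> 0 -6
PUSH 0  -> 0 -6 0
POP     -> 0 -6
ADD     -> -6
LOAD 2  -> -6 67
DIV     -> 0
PUSH 9  -> 0 9
DIV     -> 0
POP     -> (empty)
PUSH -4 -> -4
DUP     -> -4 -4
SWAP    -> -4 -4
ADD     -> -8

67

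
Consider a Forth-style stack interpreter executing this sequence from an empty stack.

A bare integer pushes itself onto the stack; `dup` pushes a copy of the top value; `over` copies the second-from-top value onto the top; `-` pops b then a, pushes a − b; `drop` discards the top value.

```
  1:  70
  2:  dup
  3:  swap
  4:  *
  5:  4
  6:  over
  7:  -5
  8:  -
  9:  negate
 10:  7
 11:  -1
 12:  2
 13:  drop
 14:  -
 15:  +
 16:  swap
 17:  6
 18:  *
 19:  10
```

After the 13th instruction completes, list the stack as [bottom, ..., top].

[4900, 4, -4905, 7, -1]

70     → [70]
dup    → [70, 70]
swap   → [70, 70]
*      → [4900]
4      → [4900, 4]
over   → [4900, 4, 4900]
-5     → [4900, 4, 4900, -5]
-      → [4900, 4, 4905]
negate → [4900, 4, -4905]
7      → [4900, 4, -4905, 7]
-1     → [4900, 4, -4905, 7, -1]
2      → [4900, 4, -4905, 7, -1, 2]
drop   → [4900, 4, -4905, 7, -1]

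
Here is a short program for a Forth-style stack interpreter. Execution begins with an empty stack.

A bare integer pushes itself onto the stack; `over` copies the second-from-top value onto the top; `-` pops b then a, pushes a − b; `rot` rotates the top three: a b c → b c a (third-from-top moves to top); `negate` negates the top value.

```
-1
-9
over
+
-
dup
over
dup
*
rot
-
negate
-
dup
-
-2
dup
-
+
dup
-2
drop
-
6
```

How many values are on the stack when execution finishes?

2

-1      [-1]
-9      [-1, -9]
over    [-1, -9, -1]
+       [-1, -10]
-       [9]
dup     [9, 9]
over    [9, 9, 9]
dup     [9, 9, 9, 9]
*       [9, 9, 81]
rot     [9, 81, 9]
-       [9, 72]
negate  [9, -72]
-       [81]
dup     [81, 81]
-       [0]
-2      [0, -2]
dup     [0, -2, -2]
-       [0, 0]
+       [0]
dup     [0, 0]
-2      [0, 0, -2]
drop    [0, 0]
-       [0]
6       [0, 6]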